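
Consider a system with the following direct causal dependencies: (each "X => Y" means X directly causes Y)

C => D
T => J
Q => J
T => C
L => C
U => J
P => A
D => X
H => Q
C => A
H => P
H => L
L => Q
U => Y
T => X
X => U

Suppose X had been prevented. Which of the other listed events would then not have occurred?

Downstream of X: U, Y, J.
Of those, still caused via another path: J.
The remainder have no surviving cause.

U, Y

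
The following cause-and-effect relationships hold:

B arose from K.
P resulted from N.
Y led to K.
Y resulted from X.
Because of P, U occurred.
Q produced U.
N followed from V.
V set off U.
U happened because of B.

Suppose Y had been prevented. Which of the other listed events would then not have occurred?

Downstream of Y: K, B, U.
Of those, still caused via another path: U.
The remainder have no surviving cause.

B, K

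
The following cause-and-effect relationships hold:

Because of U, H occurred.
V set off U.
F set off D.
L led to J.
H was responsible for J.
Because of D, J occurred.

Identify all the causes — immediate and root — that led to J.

D, F, H, L, U, V

Immediate causes of J: L, D, H.
Further upstream: V, U, F.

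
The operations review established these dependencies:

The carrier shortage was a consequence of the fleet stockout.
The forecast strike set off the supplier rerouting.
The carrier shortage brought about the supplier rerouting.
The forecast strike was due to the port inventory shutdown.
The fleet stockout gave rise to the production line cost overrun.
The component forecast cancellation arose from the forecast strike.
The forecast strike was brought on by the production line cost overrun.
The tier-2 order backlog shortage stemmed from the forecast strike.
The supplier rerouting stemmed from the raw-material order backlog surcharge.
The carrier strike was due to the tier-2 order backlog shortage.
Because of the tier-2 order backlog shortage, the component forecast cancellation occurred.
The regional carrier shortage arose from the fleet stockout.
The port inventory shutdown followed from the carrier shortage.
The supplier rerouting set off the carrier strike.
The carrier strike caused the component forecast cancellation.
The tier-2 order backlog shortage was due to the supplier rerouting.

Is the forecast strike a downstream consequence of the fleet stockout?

Yes

There is a causal chain: the fleet stockout → the production line cost overrun → the forecast strike.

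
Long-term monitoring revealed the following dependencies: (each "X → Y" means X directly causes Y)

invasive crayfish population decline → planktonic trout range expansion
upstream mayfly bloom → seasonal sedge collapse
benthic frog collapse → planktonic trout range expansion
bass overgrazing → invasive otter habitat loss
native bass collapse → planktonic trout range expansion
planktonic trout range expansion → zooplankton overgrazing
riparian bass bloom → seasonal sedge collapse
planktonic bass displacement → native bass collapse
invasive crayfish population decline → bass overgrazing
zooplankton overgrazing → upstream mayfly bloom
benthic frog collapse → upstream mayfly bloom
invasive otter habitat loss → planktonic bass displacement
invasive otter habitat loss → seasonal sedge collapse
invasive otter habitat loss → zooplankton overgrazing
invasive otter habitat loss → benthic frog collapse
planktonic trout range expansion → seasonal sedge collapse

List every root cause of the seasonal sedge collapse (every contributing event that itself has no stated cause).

Tracing upstream from the seasonal sedge collapse: the seasonal sedge collapse ← the planktonic trout range expansion ← the invasive crayfish population decline.
A separate upstream branch: the seasonal sedge collapse ← the riparian bass bloom.
Each of those chain origins has no stated cause.

the invasive crayfish population decline, the riparian bass bloom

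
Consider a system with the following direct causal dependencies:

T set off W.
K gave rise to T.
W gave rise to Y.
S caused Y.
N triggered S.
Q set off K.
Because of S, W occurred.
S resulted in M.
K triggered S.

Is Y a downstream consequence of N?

Yes

There is a causal chain: N → S → Y.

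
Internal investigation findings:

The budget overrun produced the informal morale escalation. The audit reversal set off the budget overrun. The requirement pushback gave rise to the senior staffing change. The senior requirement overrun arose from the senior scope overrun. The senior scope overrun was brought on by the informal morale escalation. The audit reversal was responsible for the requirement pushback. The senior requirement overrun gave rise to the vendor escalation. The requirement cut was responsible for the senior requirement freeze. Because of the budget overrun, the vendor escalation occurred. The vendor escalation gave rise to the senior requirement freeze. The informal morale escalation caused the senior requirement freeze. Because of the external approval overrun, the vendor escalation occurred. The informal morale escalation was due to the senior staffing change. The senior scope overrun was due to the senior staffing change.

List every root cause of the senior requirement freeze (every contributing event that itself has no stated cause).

Tracing upstream from the senior requirement freeze: the senior requirement freeze ← the informal morale escalation ← the budget overrun ← the audit reversal.
A separate upstream branch: the senior requirement freeze ← the requirement cut.
A separate upstream branch: the senior requirement freeze ← the vendor escalation ← the external approval overrun.
Each of those chain origins has no stated cause.

the audit reversal, the external approval overrun, the requirement cut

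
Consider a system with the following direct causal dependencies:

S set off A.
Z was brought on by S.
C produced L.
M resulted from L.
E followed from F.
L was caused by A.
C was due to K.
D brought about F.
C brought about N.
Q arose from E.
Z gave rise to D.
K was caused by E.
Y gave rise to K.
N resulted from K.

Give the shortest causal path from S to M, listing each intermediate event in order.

S → A → L → M

S → A
A → L
L → M
Length: 3 steps.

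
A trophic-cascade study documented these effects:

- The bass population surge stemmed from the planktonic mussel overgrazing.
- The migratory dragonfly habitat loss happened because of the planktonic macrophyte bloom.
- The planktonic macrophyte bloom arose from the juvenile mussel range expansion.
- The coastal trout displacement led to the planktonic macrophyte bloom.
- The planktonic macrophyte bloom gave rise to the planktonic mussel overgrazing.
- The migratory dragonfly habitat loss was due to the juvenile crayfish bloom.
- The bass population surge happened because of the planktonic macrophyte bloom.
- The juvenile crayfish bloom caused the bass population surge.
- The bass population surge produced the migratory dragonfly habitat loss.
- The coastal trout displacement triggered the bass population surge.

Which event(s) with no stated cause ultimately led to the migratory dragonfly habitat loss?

the coastal trout displacement, the juvenile crayfish bloom, the juvenile mussel range expansion

Tracing upstream from the migratory dragonfly habitat loss: the migratory dragonfly habitat loss ← the planktonic macrophyte bloom ← the juvenile mussel range expansion.
A separate upstream branch: the migratory dragonfly habitat loss ← the planktonic macrophyte bloom ← the coastal trout displacement.
A separate upstream branch: the migratory dragonfly habitat loss ← the juvenile crayfish bloom.
Each of those chain origins has no stated cause.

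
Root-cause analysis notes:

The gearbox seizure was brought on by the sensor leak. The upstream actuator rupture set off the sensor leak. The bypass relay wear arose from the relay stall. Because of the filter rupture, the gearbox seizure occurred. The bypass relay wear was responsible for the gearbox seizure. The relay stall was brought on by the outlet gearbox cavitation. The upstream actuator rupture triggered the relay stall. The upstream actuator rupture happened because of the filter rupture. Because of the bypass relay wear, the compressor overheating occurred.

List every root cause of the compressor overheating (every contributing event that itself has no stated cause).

the filter rupture, the outlet gearbox cavitation

Tracing upstream from the compressor overheating: the compressor overheating ← the bypass relay wear ← the relay stall ← the upstream actuator rupture ← the filter rupture.
A separate upstream branch: the compressor overheating ← the bypass relay wear ← the relay stall ← the outlet gearbox cavitation.
Each of those chain origins has no stated cause.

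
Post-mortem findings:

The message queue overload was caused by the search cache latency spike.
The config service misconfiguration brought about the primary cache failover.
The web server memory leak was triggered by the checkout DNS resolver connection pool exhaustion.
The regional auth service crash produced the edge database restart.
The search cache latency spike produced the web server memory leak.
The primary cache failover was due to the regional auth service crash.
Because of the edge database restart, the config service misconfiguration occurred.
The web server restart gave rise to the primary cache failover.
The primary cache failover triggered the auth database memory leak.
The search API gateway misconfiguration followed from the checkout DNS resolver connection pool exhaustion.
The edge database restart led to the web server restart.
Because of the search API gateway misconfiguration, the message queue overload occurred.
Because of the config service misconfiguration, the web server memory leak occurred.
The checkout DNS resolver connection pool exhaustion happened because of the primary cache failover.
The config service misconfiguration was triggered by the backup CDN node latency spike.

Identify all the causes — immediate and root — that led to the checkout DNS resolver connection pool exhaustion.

Immediate cause of the checkout DNS resolver connection pool exhaustion: the primary cache failover.
Further upstream: the regional auth service crash, the edge database restart, the backup CDN node latency spike, the web server restart, the config service misconfiguration.

the backup CDN node latency spike, the config service misconfiguration, the edge database restart, the primary cache failover, the regional auth service crash, the web server restart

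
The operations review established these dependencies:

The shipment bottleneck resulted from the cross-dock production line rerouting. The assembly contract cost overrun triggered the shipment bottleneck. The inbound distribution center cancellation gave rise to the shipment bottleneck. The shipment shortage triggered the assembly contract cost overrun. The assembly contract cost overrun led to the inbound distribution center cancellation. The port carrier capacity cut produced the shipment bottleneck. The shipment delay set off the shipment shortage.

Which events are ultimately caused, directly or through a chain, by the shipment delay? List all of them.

Direct effects: the shipment shortage.
2 steps out: the assembly contract cost overrun.
3 steps out: the inbound distribution center cancellation, the shipment bottleneck.
Not reachable from it: the port carrier capacity cut, the cross-dock production line rerouting.

the assembly contract cost overrun, the inbound distribution center cancellation, the shipment bottleneck, the shipment shortage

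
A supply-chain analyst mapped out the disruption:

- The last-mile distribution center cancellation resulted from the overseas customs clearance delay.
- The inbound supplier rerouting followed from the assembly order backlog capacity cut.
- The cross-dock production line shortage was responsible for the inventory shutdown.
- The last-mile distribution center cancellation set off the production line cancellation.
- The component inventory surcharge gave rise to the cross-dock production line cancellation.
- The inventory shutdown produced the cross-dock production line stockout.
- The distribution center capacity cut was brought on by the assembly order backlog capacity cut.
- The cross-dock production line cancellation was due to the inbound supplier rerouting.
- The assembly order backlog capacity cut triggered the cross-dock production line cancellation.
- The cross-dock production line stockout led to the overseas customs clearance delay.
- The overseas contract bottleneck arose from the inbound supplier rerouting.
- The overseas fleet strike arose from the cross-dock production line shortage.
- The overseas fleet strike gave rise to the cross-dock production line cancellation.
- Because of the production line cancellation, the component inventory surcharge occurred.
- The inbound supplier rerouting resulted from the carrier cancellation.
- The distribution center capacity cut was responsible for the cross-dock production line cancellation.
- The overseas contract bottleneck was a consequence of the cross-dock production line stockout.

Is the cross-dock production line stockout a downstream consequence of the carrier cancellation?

No

The carrier cancellation leads to the inbound supplier rerouting, the overseas contract bottleneck, the cross-dock production line cancellation; the cross-dock production line stockout is not among them.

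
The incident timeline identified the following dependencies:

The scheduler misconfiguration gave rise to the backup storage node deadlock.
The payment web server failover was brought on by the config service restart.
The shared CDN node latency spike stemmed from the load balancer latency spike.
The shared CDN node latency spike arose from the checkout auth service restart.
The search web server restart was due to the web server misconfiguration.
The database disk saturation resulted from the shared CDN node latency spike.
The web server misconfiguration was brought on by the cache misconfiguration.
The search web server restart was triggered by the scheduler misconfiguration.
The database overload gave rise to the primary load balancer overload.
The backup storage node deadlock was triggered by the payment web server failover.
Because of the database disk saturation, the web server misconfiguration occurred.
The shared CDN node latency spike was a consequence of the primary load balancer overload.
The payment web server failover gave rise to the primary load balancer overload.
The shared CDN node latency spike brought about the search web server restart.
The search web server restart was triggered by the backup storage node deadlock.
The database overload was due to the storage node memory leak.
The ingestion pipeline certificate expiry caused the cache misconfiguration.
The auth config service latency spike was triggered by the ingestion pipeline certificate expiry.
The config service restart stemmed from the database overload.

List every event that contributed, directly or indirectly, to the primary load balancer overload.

Immediate causes of the primary load balancer overload: the database overload, the payment web server failover.
Further upstream: the storage node memory leak, the config service restart.

the config service restart, the database overload, the payment web server failover, the storage node memory leak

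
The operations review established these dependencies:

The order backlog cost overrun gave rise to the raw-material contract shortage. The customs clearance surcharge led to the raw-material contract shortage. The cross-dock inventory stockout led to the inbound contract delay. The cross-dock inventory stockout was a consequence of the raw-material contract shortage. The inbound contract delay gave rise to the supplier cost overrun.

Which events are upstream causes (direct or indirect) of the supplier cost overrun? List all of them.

Immediate cause of the supplier cost overrun: the inbound contract delay.
Further upstream: the order backlog cost overrun, the raw-material contract shortage, the cross-dock inventory stockout, the customs clearance surcharge.

the cross-dock inventory stockout, the customs clearance surcharge, the inbound contract delay, the order backlog cost overrun, the raw-material contract shortage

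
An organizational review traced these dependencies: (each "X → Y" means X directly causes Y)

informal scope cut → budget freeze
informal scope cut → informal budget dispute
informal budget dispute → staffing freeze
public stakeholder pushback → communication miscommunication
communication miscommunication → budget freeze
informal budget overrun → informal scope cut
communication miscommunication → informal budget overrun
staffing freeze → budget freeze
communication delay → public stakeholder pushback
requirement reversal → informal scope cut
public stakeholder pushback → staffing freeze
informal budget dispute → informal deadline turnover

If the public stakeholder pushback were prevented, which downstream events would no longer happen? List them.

the communication miscommunication, the informal budget overrun

Downstream of the public stakeholder pushback: the communication miscommunication, the informal budget overrun, the informal scope cut, the informal budget dispute, the staffing freeze, the budget freeze, the informal deadline turnover.
Of those, still caused via another path: the informal scope cut, the informal budget dispute, the staffing freeze, the budget freeze, the informal deadline turnover.
The remainder have no surviving cause.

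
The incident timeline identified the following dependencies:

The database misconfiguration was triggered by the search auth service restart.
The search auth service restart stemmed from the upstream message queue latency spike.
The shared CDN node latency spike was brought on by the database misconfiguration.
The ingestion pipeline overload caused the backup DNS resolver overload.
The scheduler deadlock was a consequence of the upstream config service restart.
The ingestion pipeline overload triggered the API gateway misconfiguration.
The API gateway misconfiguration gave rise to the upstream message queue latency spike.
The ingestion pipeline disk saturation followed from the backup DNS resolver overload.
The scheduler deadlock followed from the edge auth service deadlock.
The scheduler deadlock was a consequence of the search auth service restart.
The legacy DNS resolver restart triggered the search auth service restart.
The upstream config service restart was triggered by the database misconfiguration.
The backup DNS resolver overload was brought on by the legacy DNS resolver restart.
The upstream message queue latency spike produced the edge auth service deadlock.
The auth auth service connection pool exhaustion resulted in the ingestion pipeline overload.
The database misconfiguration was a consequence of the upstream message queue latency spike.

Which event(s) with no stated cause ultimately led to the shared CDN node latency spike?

the auth auth service connection pool exhaustion, the legacy DNS resolver restart

Tracing upstream from the shared CDN node latency spike: the shared CDN node latency spike ← the database misconfiguration ← the upstream message queue latency spike ← the API gateway misconfiguration ← the ingestion pipeline overload ← the auth auth service connection pool exhaustion.
A separate upstream branch: the shared CDN node latency spike ← the database misconfiguration ← the search auth service restart ← the legacy DNS resolver restart.
Each of those chain origins has no stated cause.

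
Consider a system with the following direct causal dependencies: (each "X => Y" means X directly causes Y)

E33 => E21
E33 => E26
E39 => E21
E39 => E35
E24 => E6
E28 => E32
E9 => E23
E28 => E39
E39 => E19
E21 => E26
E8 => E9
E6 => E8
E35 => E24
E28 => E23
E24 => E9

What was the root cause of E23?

E28

Tracing upstream from E23: E23 ← E28.
E28 has no stated cause, so it is the root.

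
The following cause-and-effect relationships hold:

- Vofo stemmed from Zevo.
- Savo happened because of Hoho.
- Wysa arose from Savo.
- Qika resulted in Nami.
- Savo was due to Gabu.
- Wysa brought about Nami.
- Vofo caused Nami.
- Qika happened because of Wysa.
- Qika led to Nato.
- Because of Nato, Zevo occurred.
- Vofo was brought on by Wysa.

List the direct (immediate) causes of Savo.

Gabu, Hoho → Savo with nothing further upstream stated.

Gabu, Hoho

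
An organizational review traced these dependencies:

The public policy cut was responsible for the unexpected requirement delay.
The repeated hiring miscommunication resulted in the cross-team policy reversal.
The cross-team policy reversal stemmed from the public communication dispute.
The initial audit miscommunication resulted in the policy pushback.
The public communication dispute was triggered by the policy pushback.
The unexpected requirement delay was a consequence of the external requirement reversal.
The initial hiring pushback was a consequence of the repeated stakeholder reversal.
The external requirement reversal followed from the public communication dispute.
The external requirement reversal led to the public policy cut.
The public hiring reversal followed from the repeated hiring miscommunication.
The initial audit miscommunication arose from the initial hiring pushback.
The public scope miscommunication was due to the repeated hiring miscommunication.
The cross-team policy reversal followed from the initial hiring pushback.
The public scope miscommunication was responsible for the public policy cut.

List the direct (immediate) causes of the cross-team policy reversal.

the initial hiring pushback, the public communication dispute, the repeated hiring miscommunication

Upstream contributors include the repeated stakeholder reversal, the initial audit miscommunication, the policy pushback, but only the initial hiring pushback, the public communication dispute, the repeated hiring miscommunication feed directly into the cross-team policy reversal.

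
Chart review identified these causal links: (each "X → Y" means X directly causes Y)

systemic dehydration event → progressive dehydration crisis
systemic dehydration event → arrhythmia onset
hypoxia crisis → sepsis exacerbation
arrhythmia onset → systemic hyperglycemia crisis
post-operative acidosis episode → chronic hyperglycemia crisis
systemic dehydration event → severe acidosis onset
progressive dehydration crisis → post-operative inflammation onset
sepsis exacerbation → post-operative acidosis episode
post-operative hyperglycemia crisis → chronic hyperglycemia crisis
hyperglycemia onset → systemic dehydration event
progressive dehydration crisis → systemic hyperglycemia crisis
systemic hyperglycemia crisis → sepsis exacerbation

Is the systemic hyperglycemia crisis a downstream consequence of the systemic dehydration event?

Yes

There is a causal chain: the systemic dehydration event → the progressive dehydration crisis → the systemic hyperglycemia crisis.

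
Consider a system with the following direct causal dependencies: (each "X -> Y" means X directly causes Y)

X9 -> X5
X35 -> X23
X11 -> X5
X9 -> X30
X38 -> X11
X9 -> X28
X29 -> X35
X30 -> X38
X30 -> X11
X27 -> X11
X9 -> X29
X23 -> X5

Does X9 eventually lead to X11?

Yes

There is a causal chain: X9 → X30 → X11.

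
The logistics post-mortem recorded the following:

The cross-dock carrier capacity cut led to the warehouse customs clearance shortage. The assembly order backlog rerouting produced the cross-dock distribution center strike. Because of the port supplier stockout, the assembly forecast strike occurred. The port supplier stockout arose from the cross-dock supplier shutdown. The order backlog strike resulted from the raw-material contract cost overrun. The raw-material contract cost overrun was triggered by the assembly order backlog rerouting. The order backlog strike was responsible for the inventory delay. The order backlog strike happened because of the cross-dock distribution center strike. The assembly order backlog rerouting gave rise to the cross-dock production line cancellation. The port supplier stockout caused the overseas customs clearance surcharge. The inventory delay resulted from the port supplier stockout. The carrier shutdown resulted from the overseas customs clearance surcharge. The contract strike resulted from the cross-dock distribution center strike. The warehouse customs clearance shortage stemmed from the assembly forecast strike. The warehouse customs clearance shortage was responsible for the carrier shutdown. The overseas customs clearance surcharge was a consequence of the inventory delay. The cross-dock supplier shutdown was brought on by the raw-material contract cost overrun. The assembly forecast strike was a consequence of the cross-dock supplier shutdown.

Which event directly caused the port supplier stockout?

Upstream contributors include the assembly order backlog rerouting, the raw-material contract cost overrun, but only the cross-dock supplier shutdown feeds directly into the port supplier stockout.

the cross-dock supplier shutdown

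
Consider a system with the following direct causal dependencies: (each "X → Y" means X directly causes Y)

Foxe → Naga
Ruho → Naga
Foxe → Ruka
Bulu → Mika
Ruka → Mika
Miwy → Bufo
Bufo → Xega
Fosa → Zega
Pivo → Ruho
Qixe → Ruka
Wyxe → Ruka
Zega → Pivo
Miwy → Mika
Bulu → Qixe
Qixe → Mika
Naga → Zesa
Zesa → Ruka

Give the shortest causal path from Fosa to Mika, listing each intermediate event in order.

Fosa → Zega
Zega → Pivo
Pivo → Ruho
Ruho → Naga
Naga → Zesa
Zesa → Ruka
Ruka → Mika
Length: 7 steps.

Fosa → Zega → Pivo → Ruho → Naga → Zesa → Ruka → Mika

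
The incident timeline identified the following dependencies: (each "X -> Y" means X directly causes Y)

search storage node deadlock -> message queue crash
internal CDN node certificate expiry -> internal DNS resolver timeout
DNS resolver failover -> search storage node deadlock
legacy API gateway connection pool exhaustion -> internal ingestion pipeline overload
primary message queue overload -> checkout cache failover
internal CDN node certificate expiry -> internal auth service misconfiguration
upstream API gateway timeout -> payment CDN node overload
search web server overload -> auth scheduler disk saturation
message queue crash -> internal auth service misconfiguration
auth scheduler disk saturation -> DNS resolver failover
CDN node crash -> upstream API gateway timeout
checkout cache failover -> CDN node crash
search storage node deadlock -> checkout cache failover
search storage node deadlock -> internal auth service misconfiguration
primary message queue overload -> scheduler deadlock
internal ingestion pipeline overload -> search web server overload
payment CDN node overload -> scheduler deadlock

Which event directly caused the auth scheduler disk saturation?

Upstream contributors include the legacy API gateway connection pool exhaustion, the internal ingestion pipeline overload, but only the search web server overload feeds directly into the auth scheduler disk saturation.

the search web server overload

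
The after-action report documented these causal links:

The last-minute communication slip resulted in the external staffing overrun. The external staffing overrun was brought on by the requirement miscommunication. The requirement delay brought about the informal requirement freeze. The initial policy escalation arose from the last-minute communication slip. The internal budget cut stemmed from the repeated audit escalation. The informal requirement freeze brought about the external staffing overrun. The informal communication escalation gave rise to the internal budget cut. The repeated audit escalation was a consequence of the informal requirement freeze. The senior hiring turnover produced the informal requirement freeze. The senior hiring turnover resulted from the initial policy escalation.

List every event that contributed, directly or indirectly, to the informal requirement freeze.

Immediate causes of the informal requirement freeze: the requirement delay, the senior hiring turnover.
Further upstream: the last-minute communication slip, the initial policy escalation.

the initial policy escalation, the last-minute communication slip, the requirement delay, the senior hiring turnover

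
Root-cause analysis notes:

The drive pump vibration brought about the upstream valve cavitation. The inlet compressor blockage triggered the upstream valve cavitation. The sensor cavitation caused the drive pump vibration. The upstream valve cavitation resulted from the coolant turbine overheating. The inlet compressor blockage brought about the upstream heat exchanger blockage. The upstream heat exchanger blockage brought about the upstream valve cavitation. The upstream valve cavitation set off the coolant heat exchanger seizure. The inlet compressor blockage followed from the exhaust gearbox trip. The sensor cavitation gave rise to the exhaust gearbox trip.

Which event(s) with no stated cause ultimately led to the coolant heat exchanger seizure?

the coolant turbine overheating, the sensor cavitation

Tracing upstream from the coolant heat exchanger seizure: the coolant heat exchanger seizure ← the upstream valve cavitation ← the drive pump vibration ← the sensor cavitation.
A separate upstream branch: the coolant heat exchanger seizure ← the upstream valve cavitation ← the coolant turbine overheating.
Each of those chain origins has no stated cause.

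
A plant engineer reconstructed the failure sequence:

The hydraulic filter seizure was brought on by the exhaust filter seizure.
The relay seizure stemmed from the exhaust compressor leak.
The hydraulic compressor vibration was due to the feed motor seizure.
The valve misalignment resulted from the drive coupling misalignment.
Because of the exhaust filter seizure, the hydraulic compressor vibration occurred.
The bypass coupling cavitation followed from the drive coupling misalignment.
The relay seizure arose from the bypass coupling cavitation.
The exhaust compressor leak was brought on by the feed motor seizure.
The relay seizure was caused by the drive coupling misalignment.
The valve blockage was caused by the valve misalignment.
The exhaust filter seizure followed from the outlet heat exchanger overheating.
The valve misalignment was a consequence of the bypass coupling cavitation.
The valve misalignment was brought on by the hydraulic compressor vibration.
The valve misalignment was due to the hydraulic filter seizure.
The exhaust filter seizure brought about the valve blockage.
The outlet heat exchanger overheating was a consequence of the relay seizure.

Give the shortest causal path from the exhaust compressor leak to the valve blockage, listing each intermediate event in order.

the exhaust compressor leak → the relay seizure → the outlet heat exchanger overheating → the exhaust filter seizure → the valve blockage

the exhaust compressor leak → the relay seizure
the relay seizure → the outlet heat exchanger overheating
the outlet heat exchanger overheating → the exhaust filter seizure
the exhaust filter seizure → the valve blockage
Length: 4 steps.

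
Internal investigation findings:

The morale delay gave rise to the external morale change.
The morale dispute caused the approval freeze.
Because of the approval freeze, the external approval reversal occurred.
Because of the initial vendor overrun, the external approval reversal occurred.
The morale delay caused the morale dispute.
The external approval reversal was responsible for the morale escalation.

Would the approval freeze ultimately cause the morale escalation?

Yes

There is a causal chain: the approval freeze → the external approval reversal → the morale escalation.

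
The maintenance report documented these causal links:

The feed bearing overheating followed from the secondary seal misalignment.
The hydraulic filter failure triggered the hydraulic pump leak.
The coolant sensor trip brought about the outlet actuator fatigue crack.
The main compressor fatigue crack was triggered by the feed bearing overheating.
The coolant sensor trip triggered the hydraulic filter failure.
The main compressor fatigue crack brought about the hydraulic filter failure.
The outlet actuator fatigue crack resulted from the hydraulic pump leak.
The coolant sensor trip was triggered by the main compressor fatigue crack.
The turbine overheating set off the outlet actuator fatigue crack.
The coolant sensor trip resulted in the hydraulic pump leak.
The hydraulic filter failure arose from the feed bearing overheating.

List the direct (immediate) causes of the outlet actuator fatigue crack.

the coolant sensor trip, the hydraulic pump leak, the turbine overheating

Upstream contributors include the secondary seal misalignment, the feed bearing overheating, the main compressor fatigue crack, the hydraulic filter failure, but only the coolant sensor trip, the hydraulic pump leak, the turbine overheating feed directly into the outlet actuator fatigue crack.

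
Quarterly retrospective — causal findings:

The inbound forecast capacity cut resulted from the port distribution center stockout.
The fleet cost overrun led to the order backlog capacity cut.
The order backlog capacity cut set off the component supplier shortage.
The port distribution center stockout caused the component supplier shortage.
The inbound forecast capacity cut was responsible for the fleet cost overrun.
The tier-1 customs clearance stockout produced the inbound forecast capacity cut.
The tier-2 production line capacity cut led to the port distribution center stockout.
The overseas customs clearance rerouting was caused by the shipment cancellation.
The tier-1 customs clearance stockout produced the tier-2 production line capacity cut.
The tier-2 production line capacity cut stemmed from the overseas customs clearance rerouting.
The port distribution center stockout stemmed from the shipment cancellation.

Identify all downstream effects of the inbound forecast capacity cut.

Direct effects: the fleet cost overrun.
2 steps out: the order backlog capacity cut.
3 steps out: the component supplier shortage.
Not reachable from it: the shipment cancellation, the overseas customs clearance rerouting, the tier-1 customs clearance stockout, the tier-2 production line capacity cut, the port distribution center stockout.

the component supplier shortage, the fleet cost overrun, the order backlog capacity cut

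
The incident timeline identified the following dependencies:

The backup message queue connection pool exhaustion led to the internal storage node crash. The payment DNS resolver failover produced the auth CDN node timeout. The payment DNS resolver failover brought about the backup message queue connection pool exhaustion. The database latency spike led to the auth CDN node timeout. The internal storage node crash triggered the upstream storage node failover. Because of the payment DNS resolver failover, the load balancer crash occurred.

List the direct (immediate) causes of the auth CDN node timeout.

the database latency spike, the payment DNS resolver failover → the auth CDN node timeout with nothing further upstream stated.

the database latency spike, the payment DNS resolver failover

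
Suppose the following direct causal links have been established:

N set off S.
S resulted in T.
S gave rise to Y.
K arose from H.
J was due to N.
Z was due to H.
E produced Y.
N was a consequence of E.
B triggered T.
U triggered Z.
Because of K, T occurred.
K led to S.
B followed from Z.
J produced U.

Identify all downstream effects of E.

Direct effects: N, Y.
2 steps out: J, S.
3 steps out: U, T.
4 steps out: Z.
5 steps out: B.
Not reachable from it: H, K.

B, J, N, S, T, U, Y, Z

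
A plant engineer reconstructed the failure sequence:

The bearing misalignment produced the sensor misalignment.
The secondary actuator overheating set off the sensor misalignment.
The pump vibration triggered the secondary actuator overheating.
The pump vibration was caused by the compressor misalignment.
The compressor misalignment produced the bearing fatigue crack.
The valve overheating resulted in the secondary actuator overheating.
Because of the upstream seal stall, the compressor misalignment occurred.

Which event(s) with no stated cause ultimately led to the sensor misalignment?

Tracing upstream from the sensor misalignment: the sensor misalignment ← the secondary actuator overheating ← the pump vibration ← the compressor misalignment ← the upstream seal stall.
A separate upstream branch: the sensor misalignment ← the bearing misalignment.
A separate upstream branch: the sensor misalignment ← the secondary actuator overheating ← the valve overheating.
Each of those chain origins has no stated cause.

the bearing misalignment, the upstream seal stall, the valve overheating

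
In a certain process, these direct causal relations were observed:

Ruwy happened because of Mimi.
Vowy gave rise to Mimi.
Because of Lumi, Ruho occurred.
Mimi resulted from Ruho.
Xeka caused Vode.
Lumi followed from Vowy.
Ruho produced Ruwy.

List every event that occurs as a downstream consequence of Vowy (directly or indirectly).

Lumi, Mimi, Ruho, Ruwy

Direct effects: Lumi, Mimi.
2 steps out: Ruho, Ruwy.
Not reachable from it: Xeka, Vode.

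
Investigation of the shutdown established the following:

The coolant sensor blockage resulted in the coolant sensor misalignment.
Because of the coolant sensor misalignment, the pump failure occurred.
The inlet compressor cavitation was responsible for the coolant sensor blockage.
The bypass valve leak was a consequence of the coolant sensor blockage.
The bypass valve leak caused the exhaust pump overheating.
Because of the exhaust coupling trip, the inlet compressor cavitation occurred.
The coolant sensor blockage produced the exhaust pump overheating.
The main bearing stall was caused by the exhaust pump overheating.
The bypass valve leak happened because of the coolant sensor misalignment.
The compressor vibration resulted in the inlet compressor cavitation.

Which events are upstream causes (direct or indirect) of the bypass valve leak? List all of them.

the compressor vibration, the coolant sensor blockage, the coolant sensor misalignment, the exhaust coupling trip, the inlet compressor cavitation

Immediate causes of the bypass valve leak: the coolant sensor blockage, the coolant sensor misalignment.
Further upstream: the compressor vibration, the inlet compressor cavitation, the exhaust coupling trip.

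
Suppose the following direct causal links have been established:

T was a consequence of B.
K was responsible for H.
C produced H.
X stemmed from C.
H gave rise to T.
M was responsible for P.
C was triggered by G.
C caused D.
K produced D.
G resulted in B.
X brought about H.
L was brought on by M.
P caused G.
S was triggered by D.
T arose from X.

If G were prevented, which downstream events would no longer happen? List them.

Downstream of G: B, C, X, D, S, H, T.
Of those, still caused via another path: D, S, H, T.
The remainder have no surviving cause.

B, C, X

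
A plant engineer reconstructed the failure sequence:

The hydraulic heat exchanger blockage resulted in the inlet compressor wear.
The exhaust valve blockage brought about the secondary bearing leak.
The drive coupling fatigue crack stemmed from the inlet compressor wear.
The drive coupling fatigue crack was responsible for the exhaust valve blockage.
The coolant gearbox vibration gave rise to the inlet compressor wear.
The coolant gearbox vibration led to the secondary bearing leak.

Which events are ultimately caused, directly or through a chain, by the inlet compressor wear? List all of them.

the drive coupling fatigue crack, the exhaust valve blockage, the secondary bearing leak

Direct effects: the drive coupling fatigue crack.
2 steps out: the exhaust valve blockage.
3 steps out: the secondary bearing leak.
Not reachable from it: the coolant gearbox vibration, the hydraulic heat exchanger blockage.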